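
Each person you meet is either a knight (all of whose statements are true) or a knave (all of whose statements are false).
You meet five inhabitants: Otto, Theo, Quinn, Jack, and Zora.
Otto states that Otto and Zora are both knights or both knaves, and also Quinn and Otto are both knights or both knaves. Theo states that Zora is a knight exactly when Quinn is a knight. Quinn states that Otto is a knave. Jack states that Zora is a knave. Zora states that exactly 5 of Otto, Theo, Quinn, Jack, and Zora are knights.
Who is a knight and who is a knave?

Otto is a knave, Theo is a knave, Quinn is a knight, Jack is a knight, and Zora is a knave.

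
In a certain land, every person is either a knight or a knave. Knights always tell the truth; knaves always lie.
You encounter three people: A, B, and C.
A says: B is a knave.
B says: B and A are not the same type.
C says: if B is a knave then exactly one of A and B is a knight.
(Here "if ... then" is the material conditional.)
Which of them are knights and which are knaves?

Knights: B and C. Knaves: A.

A is a knave, and the claim "B is a knave" is indeed False.
B (knight): "B and A are not the same type" — true. ✓
C (knight): "if B is a knave then exactly one of A and B is a knight" — true. ✓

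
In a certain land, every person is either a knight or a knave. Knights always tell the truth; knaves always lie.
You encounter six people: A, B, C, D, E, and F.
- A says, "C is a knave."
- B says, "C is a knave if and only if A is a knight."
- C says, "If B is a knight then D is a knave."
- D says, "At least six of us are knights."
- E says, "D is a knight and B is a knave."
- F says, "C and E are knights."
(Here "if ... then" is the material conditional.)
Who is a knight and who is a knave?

A is a knave, so "C is a knave" must be false — and it is.
B (knight): "C is a knave if and only if A is a knight" — True. ✓
C (knight): "if B is a knight then D is a knave" — True. ✓
Since D is a knave, "at least six of us are knights" needs to be false, which holds.
E is a knave, and the claim "D is a knight and B is a knave" is indeed false.
F is a knave, and the claim "C and E are knights" is indeed false.

Knights: B and C. Knaves: A, D, E, and F.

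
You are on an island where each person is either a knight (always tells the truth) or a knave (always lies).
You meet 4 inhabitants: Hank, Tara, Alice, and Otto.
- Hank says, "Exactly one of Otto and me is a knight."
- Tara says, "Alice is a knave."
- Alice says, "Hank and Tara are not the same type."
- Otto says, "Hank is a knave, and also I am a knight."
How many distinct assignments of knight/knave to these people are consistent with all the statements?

2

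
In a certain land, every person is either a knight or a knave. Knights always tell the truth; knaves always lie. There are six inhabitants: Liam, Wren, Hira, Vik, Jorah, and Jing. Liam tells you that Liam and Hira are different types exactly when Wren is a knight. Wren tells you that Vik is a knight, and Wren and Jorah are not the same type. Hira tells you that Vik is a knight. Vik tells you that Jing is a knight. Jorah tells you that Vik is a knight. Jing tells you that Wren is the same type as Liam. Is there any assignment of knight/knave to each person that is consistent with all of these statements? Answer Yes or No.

Checking all 64 assignments, each has at least one speaker whose statement's truth value contradicts their type.

No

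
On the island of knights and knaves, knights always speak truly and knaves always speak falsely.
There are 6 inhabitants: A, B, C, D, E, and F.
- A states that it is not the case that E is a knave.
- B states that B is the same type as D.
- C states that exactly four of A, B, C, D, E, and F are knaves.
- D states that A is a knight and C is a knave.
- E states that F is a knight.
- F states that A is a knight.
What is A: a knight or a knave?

A is a knight.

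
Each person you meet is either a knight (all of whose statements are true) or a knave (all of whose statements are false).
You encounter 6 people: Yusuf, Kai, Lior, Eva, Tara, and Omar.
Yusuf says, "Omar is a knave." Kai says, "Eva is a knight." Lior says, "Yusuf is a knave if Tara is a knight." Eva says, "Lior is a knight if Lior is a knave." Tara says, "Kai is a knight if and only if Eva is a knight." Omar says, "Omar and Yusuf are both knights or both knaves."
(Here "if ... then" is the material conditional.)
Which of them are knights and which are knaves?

Yusuf is a knight, and the claim "Omar is a knave" is indeed True.
Since Kai is a knave, "Eva is a knight" needs to be false, which holds.
Lior (knave): "Yusuf is a knave if Tara is a knight" — false. ✓
As a knave, Eva's statement "Lior is a knight if Lior is a knave" should be false; it is.
Tara is a knight, and the claim "Kai is a knight if and only if Eva is a knight" is indeed True.
Omar is a knave; "Omar and Yusuf are both knights or both knaves" is false, as required.

Knights: Yusuf and Tara. Knaves: Kai, Lior, Eva, and Omar.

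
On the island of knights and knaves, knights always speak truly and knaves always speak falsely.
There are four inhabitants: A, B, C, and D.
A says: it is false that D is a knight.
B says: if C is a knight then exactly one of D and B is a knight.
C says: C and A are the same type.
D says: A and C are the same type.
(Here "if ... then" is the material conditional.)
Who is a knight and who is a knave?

Knights: A and B. Knaves: C and D.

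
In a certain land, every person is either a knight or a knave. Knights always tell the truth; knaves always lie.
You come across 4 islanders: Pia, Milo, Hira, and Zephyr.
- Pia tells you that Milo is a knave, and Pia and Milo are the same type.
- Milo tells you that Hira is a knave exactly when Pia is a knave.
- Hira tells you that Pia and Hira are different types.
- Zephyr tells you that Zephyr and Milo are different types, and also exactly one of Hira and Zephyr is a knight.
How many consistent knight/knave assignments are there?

1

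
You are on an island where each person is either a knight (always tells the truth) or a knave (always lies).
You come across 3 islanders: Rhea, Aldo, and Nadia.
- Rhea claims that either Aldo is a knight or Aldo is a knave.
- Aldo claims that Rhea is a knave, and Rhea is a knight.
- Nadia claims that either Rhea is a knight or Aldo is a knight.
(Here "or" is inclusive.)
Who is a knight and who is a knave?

Rhea is a knight, so "either Aldo is a knight or Aldo is a knave" must be True — and it is.
Aldo is a knave; "Rhea is a knave, and Rhea is a knight" is False, as required.
Nadia is a knight; "either Rhea is a knight or Aldo is a knight" is True, as required.

Knights: Rhea and Nadia. Knaves: Aldo.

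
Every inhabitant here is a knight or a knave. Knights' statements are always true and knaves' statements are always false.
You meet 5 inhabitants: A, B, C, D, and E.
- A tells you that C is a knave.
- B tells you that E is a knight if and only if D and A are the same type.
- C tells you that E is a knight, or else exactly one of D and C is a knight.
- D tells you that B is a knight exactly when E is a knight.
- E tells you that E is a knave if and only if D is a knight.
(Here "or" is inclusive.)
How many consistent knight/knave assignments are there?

1

Consistent assignments:
  A=knight, B=knight, C=knave, D=knave, E=knave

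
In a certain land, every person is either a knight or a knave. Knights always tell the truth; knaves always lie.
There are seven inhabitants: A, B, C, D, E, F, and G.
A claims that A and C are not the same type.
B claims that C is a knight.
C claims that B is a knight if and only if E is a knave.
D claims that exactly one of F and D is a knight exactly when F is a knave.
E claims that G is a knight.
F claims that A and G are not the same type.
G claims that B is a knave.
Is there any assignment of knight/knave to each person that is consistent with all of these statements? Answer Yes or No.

No

Checking all 128 assignments, each has at least one speaker whose statement's truth value contradicts their type.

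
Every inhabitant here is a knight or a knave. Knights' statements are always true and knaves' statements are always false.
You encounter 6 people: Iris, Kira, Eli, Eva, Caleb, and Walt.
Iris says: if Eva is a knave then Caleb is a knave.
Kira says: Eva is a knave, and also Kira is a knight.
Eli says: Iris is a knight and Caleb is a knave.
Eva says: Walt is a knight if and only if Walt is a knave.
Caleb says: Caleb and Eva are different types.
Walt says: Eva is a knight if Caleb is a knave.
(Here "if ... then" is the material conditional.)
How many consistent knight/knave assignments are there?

Consistent assignments:
  Iris=knight, Kira=knight, Eli=knight, Eva=knave, Caleb=knave, Walt=knave
  Iris=knight, Kira=knave, Eli=knight, Eva=knave, Caleb=knave, Walt=knave
  Iris=knave, Kira=knight, Eli=knave, Eva=knave, Caleb=knight, Walt=knight
  Iris=knave, Kira=knave, Eli=knave, Eva=knave, Caleb=knight, Walt=knight

4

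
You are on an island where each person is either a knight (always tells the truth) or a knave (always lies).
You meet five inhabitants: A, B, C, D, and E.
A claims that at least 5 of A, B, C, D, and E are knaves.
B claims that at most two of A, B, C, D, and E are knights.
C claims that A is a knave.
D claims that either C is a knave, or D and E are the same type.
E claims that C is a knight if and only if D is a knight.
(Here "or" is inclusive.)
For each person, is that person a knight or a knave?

Suppose A is a knight. Then A's statement "at least 5 of A, B, C, D, and E are knaves" would have to be true. Checking the 16 ways to assign the others, none is consistent with every speaker.
(For instance, with B=knave, C=knight, D=knight, E=knight, A's claim "at least 5 of A, B, C, D, and E are knaves" comes out false where it would need to be true.)
So A must be a knave, making "at least 5 of A, B, C, D, and E are knaves" false. Taking A=knave, B=knave, C=knight, D=knight, E=knight, each remaining statement checks out:
  B (knave): "at most two of A, B, C, D, and E are knights" — false. ✓
  C (knight): "A is a knave" — true. ✓
  D (knight): "either C is a knave, or D and E are the same type" — true. ✓
  E (knight): "C is a knight if and only if D is a knight" — true. ✓
This is the unique consistent assignment.

A is a knave, B is a knave, C is a knight, D is a knight, and E is a knight.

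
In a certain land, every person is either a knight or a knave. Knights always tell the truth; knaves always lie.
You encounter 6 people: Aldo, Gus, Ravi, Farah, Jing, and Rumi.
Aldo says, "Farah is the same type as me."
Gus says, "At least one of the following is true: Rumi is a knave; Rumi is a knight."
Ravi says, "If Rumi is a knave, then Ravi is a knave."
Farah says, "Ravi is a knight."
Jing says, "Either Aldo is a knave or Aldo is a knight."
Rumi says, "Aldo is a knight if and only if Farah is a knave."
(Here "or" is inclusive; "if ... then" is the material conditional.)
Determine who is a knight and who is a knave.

Since Aldo is a knave, "Farah is the same type as me" needs to be False, which holds.
Gus is a knight, and the claim "at least one of the following is true: Rumi is a knave; Rumi is a knight" is indeed true.
As a knight, Ravi's statement "if Rumi is a knave, then Ravi is a knave" should be true; it is.
Since Farah is a knight, "Ravi is a knight" needs to be true, which holds.
Since Jing is a knight, "either Aldo is a knave or Aldo is a knight" needs to be true, which holds.
Rumi (knight): "Aldo is a knight if and only if Farah is a knave" — true. ✓

Aldo is a knave, Gus is a knight, Ravi is a knight, Farah is a knight, Jing is a knight, and Rumi is a knight.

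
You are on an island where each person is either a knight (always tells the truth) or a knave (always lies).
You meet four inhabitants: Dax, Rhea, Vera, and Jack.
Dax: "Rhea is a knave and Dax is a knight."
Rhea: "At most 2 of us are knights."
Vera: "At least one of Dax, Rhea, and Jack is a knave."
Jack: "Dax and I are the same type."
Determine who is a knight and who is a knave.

Knights: Dax, Vera, and Jack. Knaves: Rhea.

Since Dax is a knight, "Rhea is a knave and Dax is a knight" needs to be True, which holds.
As a knave, Rhea's statement "at most 2 of us are knights" should be false; it is.
Vera is a knight, and the claim "at least one of Dax, Rhea, and Jack is a knave" is indeed True.
Jack is a knight, so "Dax and I are the same type" must be True — and it is.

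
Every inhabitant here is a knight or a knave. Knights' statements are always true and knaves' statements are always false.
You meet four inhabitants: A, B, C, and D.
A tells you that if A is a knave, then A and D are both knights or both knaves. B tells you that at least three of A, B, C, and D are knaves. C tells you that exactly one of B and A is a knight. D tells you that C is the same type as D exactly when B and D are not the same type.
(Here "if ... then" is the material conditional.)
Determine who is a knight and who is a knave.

A is a knight, and the claim "if A is a knave, then A and D are both knights or both knaves" is indeed true.
B is a knave, so "at least three of A, B, C, and D are knaves" must be false — and it is.
C is a knight; "exactly one of B and A is a knight" is true, as required.
Since D is a knight, "C is the same type as D exactly when B and D are not the same type" needs to be true, which holds.

Knights: A, C, and D. Knaves: B.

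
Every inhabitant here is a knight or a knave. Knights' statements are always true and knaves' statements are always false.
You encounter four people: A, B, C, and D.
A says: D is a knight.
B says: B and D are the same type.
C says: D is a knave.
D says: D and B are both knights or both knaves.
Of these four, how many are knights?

The unique consistent assignment is A=knight, B=knight, C=knave, D=knight.
That has 3 knights.

3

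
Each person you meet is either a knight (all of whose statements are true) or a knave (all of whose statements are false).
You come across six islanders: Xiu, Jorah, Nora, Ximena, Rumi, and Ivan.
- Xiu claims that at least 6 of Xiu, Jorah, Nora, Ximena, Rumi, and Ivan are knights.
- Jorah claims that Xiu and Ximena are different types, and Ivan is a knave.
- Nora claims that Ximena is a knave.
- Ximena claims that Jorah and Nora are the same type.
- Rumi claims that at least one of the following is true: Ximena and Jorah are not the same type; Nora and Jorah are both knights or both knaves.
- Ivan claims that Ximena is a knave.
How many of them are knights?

2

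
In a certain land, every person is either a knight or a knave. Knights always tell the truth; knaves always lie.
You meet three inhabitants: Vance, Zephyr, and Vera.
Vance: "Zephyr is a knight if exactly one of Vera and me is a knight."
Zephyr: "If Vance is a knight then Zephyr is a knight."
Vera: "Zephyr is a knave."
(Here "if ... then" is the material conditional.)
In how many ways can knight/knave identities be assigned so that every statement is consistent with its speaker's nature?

2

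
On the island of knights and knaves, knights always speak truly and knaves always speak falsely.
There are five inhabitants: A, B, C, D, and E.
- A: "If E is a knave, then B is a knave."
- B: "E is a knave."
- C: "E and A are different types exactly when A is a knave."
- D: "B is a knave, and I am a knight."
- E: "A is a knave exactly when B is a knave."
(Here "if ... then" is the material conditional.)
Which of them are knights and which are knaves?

Since A is a knave, "if E is a knave, then B is a knave" needs to be False, which holds.
B is a knight, so "E is a knave" must be True — and it is.
C is a knave, so "E and A are different types exactly when A is a knave" must be False — and it is.
D is a knave, so "B is a knave, and I am a knight" must be False — and it is.
E is a knave, so "A is a knave exactly when B is a knave" must be False — and it is.

A is a knave, B is a knight, C is a knave, D is a knave, and E is a knave.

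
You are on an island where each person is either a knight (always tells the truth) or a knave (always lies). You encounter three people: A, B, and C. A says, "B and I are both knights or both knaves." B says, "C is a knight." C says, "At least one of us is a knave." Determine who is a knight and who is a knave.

Knights: B and C. Knaves: A.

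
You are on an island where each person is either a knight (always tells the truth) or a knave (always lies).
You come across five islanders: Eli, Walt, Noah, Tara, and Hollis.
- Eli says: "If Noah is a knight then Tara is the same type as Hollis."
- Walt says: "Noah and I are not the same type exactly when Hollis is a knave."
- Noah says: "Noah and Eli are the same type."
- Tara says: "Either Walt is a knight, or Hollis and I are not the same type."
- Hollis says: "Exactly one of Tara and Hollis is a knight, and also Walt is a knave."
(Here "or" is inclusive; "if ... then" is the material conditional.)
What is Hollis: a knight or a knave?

Hollis is a knave.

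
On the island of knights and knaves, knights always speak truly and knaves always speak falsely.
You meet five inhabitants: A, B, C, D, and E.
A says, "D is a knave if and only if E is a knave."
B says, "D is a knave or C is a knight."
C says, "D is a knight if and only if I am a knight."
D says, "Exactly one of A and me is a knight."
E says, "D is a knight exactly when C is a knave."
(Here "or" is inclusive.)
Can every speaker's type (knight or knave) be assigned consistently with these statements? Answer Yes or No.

Yes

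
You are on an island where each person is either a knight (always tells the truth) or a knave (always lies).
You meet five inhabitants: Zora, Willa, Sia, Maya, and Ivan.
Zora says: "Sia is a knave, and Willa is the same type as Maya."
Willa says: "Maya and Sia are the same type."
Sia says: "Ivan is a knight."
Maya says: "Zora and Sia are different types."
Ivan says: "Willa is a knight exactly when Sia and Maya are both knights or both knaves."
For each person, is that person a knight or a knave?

Zora is a knave, Willa is a knight, Sia is a knight, Maya is a knight, and Ivan is a knight.

Suppose Zora is a knight. Then Zora's statement "Sia is a knave, and Willa is the same type as Maya" would have to be true. Checking the 16 ways to assign the others, none is consistent with every speaker.
(For instance, with Willa=knight, Sia=knight, Maya=knight, Ivan=knight, Zora's claim "Sia is a knave, and Willa is the same type as Maya" comes out false where it would need to be true.)
So Zora must be a knave, making "Sia is a knave, and Willa is the same type as Maya" false. Taking Zora=knave, Willa=knight, Sia=knight, Maya=knight, Ivan=knight, each remaining statement checks out:
  Willa (knight): "Maya and Sia are the same type" — true. ✓
  Sia (knight): "Ivan is a knight" — true. ✓
  Maya (knight): "Zora and Sia are different types" — true. ✓
  Ivan (knight): "Willa is a knight exactly when Sia and Maya are both knights or both knaves" — true. ✓
This is the unique consistent assignment.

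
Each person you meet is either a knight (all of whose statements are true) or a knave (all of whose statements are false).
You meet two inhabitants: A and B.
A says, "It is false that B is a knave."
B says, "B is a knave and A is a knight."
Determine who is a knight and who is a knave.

As a knave, A's statement "it is false that B is a knave" should be false; it is.
B is a knave, and the claim "B is a knave and A is a knight" is indeed false.

A is a knave and B is a knave.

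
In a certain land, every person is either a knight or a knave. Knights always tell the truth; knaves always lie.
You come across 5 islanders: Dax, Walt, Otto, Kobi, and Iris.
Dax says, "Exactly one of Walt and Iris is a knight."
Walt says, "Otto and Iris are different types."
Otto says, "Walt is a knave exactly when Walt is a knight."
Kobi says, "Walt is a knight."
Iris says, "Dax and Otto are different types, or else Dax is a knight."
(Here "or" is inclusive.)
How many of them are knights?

The unique consistent assignment is Dax=knave, Walt=knave, Otto=knave, Kobi=knave, Iris=knave.
That has 0 knights.

0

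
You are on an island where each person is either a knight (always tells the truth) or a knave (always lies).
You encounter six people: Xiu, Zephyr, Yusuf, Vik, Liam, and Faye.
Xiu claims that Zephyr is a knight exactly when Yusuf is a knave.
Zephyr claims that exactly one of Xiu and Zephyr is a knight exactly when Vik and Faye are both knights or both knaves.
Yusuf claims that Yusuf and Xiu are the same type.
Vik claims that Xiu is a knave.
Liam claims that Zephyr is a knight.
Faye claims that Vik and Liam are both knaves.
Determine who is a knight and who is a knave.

Xiu is a knight, Zephyr is a knave, Yusuf is a knight, Vik is a knave, Liam is a knave, and Faye is a knight.

As a knight, Xiu's statement "Zephyr is a knight exactly when Yusuf is a knave" should be True; it is.
Zephyr is a knave, and the claim "exactly one of Xiu and Zephyr is a knight exactly when Vik and Faye are both knights or both knaves" is indeed False.
Yusuf (knight): "Yusuf and Xiu are the same type" — True. ✓
Vik is a knave, and the claim "Xiu is a knave" is indeed False.
As a knave, Liam's statement "Zephyr is a knight" should be False; it is.
As a knight, Faye's statement "Vik and Liam are both knaves" should be True; it is.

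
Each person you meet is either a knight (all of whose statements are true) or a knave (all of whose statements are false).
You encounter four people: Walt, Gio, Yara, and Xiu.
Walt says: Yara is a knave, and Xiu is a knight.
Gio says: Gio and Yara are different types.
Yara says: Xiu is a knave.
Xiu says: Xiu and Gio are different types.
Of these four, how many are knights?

2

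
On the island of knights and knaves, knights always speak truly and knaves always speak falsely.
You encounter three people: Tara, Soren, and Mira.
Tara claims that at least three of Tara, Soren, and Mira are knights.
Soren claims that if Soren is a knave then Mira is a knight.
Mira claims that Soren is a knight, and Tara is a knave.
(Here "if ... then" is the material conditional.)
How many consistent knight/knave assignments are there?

Consistent assignments:
  Tara=knave, Soren=knight, Mira=knight
  Tara=knave, Soren=knave, Mira=knave

2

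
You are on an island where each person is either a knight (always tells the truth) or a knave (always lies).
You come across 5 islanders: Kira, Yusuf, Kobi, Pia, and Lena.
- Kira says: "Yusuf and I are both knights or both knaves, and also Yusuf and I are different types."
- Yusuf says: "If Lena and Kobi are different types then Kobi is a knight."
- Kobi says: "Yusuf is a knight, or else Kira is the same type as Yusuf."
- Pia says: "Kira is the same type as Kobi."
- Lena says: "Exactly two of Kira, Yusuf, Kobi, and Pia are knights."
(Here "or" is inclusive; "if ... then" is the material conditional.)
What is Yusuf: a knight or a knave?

Yusuf is a knight.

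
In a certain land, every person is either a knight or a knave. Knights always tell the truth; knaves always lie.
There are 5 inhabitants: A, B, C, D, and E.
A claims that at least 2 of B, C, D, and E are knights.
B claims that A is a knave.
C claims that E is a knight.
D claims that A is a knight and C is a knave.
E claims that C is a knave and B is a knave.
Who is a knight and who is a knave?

Suppose A is a knight. Then A's statement "at least 2 of B, C, D, and E are knights" would have to be true. Checking the 16 ways to assign the others, none is consistent with every speaker.
(For instance, with B=knight, C=knave, D=knave, E=knave, A's claim "at least 2 of B, C, D, and E are knights" comes out false where it would need to be true.)
So A must be a knave, making "at least 2 of B, C, D, and E are knights" false. Taking A=knave, B=knight, C=knave, D=knave, E=knave, each remaining statement checks out:
  B (knight): "A is a knave" — true. ✓
  C (knave): "E is a knight" — false. ✓
  D (knave): "A is a knight and C is a knave" — false. ✓
  E (knave): "C is a knave and B is a knave" — false. ✓
This is the unique consistent assignment.

Knights: B. Knaves: A, C, D, and E.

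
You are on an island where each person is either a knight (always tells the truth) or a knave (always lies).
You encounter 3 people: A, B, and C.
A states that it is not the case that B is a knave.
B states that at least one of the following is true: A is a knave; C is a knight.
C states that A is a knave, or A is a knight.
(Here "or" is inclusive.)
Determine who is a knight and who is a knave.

Knights: A, B, and C. Knaves: none.

Suppose A is a knave. Then A's statement "it is not the case that B is a knave" would have to be false. Checking the 4 ways to assign the others, none is consistent with every speaker.
(For instance, with B=knight, C=knight, A's claim "it is not the case that B is a knave" comes out true where it would need to be false.)
So A must be a knight, making "it is not the case that B is a knave" true. Taking A=knight, B=knight, C=knight, each remaining statement checks out:
  B (knight): "at least one of the following is true: A is a knave; C is a knight" — true. ✓
  C (knight): "A is a knave, or A is a knight" — true. ✓
This is the unique consistent assignment.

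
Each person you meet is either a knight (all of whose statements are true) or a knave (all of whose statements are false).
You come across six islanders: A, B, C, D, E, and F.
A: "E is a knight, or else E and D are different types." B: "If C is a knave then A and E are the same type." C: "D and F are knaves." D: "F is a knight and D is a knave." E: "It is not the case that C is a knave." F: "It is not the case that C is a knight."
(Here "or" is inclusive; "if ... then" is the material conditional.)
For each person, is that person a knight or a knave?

A is a knight, B is a knight, C is a knight, D is a knave, E is a knight, and F is a knave.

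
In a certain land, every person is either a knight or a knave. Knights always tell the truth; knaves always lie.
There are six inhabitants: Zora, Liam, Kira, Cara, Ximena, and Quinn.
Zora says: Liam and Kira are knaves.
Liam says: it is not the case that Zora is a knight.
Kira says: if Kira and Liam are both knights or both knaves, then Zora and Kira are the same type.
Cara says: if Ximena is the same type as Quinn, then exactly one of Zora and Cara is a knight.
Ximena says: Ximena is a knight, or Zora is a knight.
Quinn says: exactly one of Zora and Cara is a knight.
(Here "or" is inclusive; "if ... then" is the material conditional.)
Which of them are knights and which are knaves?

Zora is a knight, and the claim "Liam and Kira are knaves" is indeed true.
As a knave, Liam's statement "it is not the case that Zora is a knight" should be False; it is.
Kira is a knave; "if Kira and Liam are both knights or both knaves, then Zora and Kira are the same type" is False, as required.
As a knight, Cara's statement "if Ximena is the same type as Quinn, then exactly one of Zora and Cara is a knight" should be true; it is.
Ximena is a knight, so "Ximena is a knight, or Zora is a knight" must be true — and it is.
Quinn is a knave, so "exactly one of Zora and Cara is a knight" must be False — and it is.

Zora is a knight, Liam is a knave, Kira is a knave, Cara is a knight, Ximena is a knight, and Quinn is a knave.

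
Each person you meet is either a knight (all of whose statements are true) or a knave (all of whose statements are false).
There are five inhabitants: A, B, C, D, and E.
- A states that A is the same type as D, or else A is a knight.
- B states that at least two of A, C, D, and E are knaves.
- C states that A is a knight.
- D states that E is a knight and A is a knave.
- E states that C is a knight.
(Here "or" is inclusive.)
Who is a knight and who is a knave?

A is a knight, B is a knave, C is a knight, D is a knave, and E is a knight.

A is a knight, and the claim "A is the same type as D, or else A is a knight" is indeed true.
B is a knave, so "at least two of A, C, D, and E are knaves" must be False — and it is.
C is a knight; "A is a knight" is true, as required.
Since D is a knave, "E is a knight and A is a knave" needs to be False, which holds.
E is a knight, and the claim "C is a knight" is indeed true.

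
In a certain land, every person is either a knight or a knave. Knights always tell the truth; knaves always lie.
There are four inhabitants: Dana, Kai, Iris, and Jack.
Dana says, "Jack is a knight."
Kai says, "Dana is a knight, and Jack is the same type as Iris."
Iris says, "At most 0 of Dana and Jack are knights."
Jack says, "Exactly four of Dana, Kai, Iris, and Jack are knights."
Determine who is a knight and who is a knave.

Dana is a knave, Kai is a knave, Iris is a knight, and Jack is a knave.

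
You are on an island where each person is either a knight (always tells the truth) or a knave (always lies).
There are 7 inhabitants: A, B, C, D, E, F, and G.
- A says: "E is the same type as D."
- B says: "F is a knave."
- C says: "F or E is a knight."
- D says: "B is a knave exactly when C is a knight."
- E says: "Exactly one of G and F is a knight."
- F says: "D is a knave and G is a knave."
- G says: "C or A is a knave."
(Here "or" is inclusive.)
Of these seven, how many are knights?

4

The unique consistent assignment is A=knave, B=knight, C=knight, D=knave, E=knight, F=knave, G=knight.
That has 4 knights.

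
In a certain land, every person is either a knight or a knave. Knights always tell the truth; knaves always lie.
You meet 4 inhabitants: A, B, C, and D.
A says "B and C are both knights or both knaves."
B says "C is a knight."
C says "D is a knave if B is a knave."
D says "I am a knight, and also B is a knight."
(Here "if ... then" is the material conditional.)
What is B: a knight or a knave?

B is a knight.

Consistent assignments: {A=knight, B=knight, C=knight, D=knight}; {A=knight, B=knight, C=knight, D=knave}
In every consistent assignment, B is a knight.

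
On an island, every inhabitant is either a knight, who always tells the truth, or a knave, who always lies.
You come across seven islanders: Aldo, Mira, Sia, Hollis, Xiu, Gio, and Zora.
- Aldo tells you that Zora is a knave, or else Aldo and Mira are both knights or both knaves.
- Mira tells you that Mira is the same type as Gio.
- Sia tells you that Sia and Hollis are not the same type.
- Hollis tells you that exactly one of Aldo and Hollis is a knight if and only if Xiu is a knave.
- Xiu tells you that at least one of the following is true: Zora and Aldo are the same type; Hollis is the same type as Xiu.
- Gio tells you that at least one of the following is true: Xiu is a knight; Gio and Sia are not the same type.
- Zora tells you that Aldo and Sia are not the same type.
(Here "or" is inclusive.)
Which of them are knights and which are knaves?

Aldo (knight): "Zora is a knave, or else Aldo and Mira are both knights or both knaves" — true. ✓
Mira is a knight, and the claim "Mira is the same type as Gio" is indeed true.
Sia (knave): "Sia and Hollis are not the same type" — false. ✓
Hollis is a knave, and the claim "exactly one of Aldo and Hollis is a knight if and only if Xiu is a knave" is indeed false.
Xiu is a knight, so "at least one of the following is true: Zora and Aldo are the same type; Hollis is the same type as Xiu" must be true — and it is.
Gio is a knight, and the claim "at least one of the following is true: Xiu is a knight; Gio and Sia are not the same type" is indeed true.
As a knight, Zora's statement "Aldo and Sia are not the same type" should be true; it is.

Knights: Aldo, Mira, Xiu, Gio, and Zora. Knaves: Sia and Hollis.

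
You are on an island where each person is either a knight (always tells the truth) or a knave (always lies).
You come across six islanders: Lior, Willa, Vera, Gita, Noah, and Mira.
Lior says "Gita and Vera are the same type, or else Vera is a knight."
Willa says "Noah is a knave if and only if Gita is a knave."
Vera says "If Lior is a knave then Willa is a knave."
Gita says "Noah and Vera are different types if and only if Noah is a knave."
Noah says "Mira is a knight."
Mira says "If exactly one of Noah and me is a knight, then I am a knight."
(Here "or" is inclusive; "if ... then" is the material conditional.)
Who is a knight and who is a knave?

Lior is a knight, and the claim "Gita and Vera are the same type, or else Vera is a knight" is indeed true.
Since Willa is a knight, "Noah is a knave if and only if Gita is a knave" needs to be true, which holds.
Vera (knight): "if Lior is a knave then Willa is a knave" — true. ✓
Gita is a knight, so "Noah and Vera are different types if and only if Noah is a knave" must be true — and it is.
As a knight, Noah's statement "Mira is a knight" should be true; it is.
As a knight, Mira's statement "if exactly one of Noah and me is a knight, then I am a knight" should be true; it is.

Lior is a knight, Willa is a knight, Vera is a knight, Gita is a knight, Noah is a knight, and Mira is a knight.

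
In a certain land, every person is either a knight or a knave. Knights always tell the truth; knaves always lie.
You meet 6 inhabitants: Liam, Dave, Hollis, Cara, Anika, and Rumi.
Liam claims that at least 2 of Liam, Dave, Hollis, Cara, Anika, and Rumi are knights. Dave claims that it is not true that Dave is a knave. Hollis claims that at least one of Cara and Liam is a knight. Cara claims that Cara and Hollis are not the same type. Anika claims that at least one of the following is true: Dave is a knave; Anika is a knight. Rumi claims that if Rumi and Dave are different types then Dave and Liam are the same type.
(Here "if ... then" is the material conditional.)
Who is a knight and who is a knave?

Liam is a knave; "at least 2 of Liam, Dave, Hollis, Cara, Anika, and Rumi are knights" is false, as required.
Dave is a knight, and the claim "it is not true that Dave is a knave" is indeed true.
Since Hollis is a knave, "at least one of Cara and Liam is a knight" needs to be false, which holds.
Cara is a knave, and the claim "Cara and Hollis are not the same type" is indeed false.
Anika is a knave; "at least one of the following is true: Dave is a knave; Anika is a knight" is false, as required.
Rumi is a knave, and the claim "if Rumi and Dave are different types then Dave and Liam are the same type" is indeed false.

Liam is a knave, Dave is a knight, Hollis is a knave, Cara is a knave, Anika is a knave, and Rumi is a knave.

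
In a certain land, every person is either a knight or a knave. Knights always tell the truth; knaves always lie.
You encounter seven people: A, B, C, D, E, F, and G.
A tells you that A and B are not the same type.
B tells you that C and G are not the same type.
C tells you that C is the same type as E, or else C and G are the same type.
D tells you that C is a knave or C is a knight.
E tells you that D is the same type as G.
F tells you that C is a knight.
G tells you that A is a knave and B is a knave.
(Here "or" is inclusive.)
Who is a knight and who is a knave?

A is a knave, B is a knave, C is a knight, D is a knight, E is a knight, F is a knight, and G is a knight.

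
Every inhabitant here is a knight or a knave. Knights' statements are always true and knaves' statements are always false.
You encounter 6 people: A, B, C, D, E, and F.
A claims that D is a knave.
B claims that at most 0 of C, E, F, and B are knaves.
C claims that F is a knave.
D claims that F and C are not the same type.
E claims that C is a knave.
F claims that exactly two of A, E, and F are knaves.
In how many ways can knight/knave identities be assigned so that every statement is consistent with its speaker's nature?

1

Consistent assignments:
  A=knave, B=knave, C=knight, D=knight, E=knave, F=knave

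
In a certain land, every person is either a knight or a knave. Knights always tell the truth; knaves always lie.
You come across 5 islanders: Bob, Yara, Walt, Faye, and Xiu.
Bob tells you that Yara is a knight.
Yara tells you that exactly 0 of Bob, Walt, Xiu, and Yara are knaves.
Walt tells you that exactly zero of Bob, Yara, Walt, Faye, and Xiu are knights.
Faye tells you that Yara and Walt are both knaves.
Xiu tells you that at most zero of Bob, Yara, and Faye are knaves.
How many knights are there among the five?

1

The unique consistent assignment is Bob=knave, Yara=knave, Walt=knave, Faye=knight, Xiu=knave.
That has 1 knight.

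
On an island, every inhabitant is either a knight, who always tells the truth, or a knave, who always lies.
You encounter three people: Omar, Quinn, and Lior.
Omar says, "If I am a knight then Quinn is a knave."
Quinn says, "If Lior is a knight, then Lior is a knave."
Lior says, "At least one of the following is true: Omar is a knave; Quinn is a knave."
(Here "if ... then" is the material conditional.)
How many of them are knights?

The unique consistent assignment is Omar=knight, Quinn=knave, Lior=knight.
That has 2 knights.

2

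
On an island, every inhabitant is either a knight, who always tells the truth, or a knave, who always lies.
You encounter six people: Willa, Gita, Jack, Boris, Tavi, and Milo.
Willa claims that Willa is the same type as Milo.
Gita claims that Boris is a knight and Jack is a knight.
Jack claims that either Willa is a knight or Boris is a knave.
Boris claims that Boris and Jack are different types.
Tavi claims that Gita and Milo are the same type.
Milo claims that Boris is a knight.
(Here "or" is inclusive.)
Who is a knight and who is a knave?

Knights: Boris and Milo. Knaves: Willa, Gita, Jack, and Tavi.

As a knave, Willa's statement "Willa is the same type as Milo" should be false; it is.
Gita is a knave, and the claim "Boris is a knight and Jack is a knight" is indeed false.
Jack (knave): "either Willa is a knight or Boris is a knave" — false. ✓
Boris is a knight, and the claim "Boris and Jack are different types" is indeed True.
Tavi (knave): "Gita and Milo are the same type" — false. ✓
As a knight, Milo's statement "Boris is a knight" should be True; it is.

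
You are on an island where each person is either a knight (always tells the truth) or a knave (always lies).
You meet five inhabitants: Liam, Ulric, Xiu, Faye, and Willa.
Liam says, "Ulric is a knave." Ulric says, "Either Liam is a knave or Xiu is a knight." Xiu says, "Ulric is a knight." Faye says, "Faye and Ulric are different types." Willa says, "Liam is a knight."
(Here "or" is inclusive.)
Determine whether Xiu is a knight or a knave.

Consistent assignments: {Liam=knight, Ulric=knave, Xiu=knave, Faye=knight, Willa=knight}; {Liam=knight, Ulric=knave, Xiu=knave, Faye=knave, Willa=knight}
In every consistent assignment, Xiu is a knave.

Xiu is a knave.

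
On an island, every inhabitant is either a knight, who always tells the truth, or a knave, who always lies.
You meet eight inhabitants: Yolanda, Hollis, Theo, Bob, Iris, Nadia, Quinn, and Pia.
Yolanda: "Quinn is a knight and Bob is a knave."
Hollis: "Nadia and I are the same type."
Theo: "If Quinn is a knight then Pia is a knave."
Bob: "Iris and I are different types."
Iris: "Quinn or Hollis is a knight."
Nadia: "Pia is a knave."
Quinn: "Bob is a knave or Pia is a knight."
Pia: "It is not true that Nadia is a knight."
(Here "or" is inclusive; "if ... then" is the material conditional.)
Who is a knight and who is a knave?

Since Yolanda is a knave, "Quinn is a knight and Bob is a knave" needs to be false, which holds.
Hollis is a knave, so "Nadia and I are the same type" must be false — and it is.
Since Theo is a knight, "if Quinn is a knight then Pia is a knave" needs to be true, which holds.
Bob (knight): "Iris and I are different types" — true. ✓
Iris is a knave, so "Quinn or Hollis is a knight" must be false — and it is.
As a knight, Nadia's statement "Pia is a knave" should be true; it is.
Quinn is a knave; "Bob is a knave or Pia is a knight" is false, as required.
Pia is a knave; "it is not true that Nadia is a knight" is false, as required.

Yolanda is a knave, Hollis is a knave, Theo is a knight, Bob is a knight, Iris is a knave, Nadia is a knight, Quinn is a knave, and Pia is a knave.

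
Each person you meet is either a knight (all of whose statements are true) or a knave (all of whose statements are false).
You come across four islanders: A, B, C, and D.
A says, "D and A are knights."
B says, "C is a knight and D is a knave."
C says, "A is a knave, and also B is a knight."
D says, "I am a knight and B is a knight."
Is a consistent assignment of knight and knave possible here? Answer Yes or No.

Yes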